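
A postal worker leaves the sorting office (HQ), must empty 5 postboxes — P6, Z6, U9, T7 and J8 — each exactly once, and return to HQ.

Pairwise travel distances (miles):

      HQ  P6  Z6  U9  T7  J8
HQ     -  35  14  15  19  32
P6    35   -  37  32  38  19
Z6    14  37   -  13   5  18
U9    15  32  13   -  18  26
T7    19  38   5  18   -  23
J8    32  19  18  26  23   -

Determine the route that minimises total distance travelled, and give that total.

108 miles — the shortest possible round trip.

There are 60 distinct closed tours to check (reversals are equivalent).
HQ → P6 → Z6 → U9 → T7 → J8 → HQ: 35+37+13+18+23+32 = 158
HQ → P6 → Z6 → U9 → J8 → T7 → HQ: 35+37+13+26+23+19 = 153
HQ → P6 → Z6 → T7 → U9 → J8 → HQ: 35+37+5+18+26+32 = 153
HQ → P6 → Z6 → T7 → J8 → U9 → HQ: 35+37+5+23+26+15 = 141
HQ → P6 → Z6 → J8 → U9 → T7 → HQ: 35+37+18+26+18+19 = 153
HQ → P6 → Z6 → J8 → T7 → U9 → HQ: 35+37+18+23+18+15 = 146
HQ → P6 → U9 → Z6 → T7 → J8 → HQ: 35+32+13+5+23+32 = 140
HQ → P6 → U9 → Z6 → J8 → T7 → HQ: 35+32+13+18+23+19 = 140
HQ → P6 → U9 → T7 → Z6 → J8 → HQ: 35+32+18+5+18+32 = 140
HQ → P6 → U9 → T7 → J8 → Z6 → HQ: 35+32+18+23+18+14 = 140
HQ → P6 → U9 → J8 → Z6 → T7 → HQ: 35+32+26+18+5+19 = 135
HQ → P6 → U9 → J8 → T7 → Z6 → HQ: 35+32+26+23+5+14 = 135
HQ → P6 → T7 → Z6 → U9 → J8 → HQ: 35+38+5+13+26+32 = 149
HQ → P6 → T7 → Z6 → J8 → U9 → HQ: 35+38+5+18+26+15 = 137
… (46 more)
HQ → Z6 → T7 → J8 → P6 → U9 → HQ: 14+5+23+19+32+15 = 108  ← best
The minimum is 108.
One optimal route: HQ → Z6 → T7 → J8 → P6 → U9 → HQ (or its reverse).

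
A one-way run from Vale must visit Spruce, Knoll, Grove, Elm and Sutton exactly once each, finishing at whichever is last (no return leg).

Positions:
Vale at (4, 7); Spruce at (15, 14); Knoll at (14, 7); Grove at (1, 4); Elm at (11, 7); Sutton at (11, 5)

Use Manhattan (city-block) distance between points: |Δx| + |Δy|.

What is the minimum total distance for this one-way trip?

Shortest open route: 30.

There are 5! = 120 possible orderings.
Vale→Spruce→Knoll→Grove→Elm→Sutton: 18+8+16+13+2 = 57
Vale→Spruce→Knoll→Grove→Sutton→Elm: 18+8+16+11+2 = 55
Vale→Spruce→Knoll→Elm→Grove→Sutton: 18+8+3+13+11 = 53
Vale→Spruce→Knoll→Elm→Sutton→Grove: 18+8+3+2+11 = 42
Vale→Spruce→Knoll→Sutton→Grove→Elm: 18+8+5+11+13 = 55
Vale→Spruce→Knoll→Sutton→Elm→Grove: 18+8+5+2+13 = 46
Vale→Spruce→Grove→Knoll→Elm→Sutton: 18+24+16+3+2 = 63
Vale→Spruce→Grove→Knoll→Sutton→Elm: 18+24+16+5+2 = 65
Vale→Spruce→Grove→Elm→Knoll→Sutton: 18+24+13+3+5 = 63
Vale→Spruce→Grove→Elm→Sutton→Knoll: 18+24+13+2+5 = 62
Vale→Spruce→Grove→Sutton→Knoll→Elm: 18+24+11+5+3 = 61
Vale→Spruce→Grove→Sutton→Elm→Knoll: 18+24+11+2+3 = 58
Vale→Spruce→Elm→Knoll→Grove→Sutton: 18+11+3+16+11 = 59
Vale→Spruce→Elm→Knoll→Sutton→Grove: 18+11+3+5+11 = 48
… (106 more)
Vale→Grove→Sutton→Elm→Knoll→Spruce: 6+11+2+3+8 = 30  ← best
The minimum is 30.
One shortest path: Vale → Grove → Sutton → Elm → Knoll → Spruce.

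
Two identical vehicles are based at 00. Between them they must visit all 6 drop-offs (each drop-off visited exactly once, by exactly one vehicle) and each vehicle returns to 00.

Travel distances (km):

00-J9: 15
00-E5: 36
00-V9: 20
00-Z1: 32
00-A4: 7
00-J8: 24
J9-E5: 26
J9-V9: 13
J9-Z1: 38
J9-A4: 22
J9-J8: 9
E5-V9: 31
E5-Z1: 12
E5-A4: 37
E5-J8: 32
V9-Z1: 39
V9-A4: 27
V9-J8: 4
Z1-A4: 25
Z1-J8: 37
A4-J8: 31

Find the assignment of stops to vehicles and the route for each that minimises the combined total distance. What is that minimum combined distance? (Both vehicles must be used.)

Try each way of splitting the stops between the two vehicles (each non-empty) and, for each split, find the best tour for each vehicle:
  {J9} + {E5, V9, Z1, A4, J8}: 30 + 100 = 130
  {E5} + {J9, V9, Z1, A4, J8}: 72 + 99 = 171
  {J9, E5} + {V9, Z1, A4, J8}: 77 + 93 = 170
  {V9} + {J9, E5, Z1, A4, J8}: 40 + 100 = 140
  {J9, V9} + {E5, Z1, A4, J8}: 48 + 100 = 148
  {E5, V9} + {J9, Z1, A4, J8}: 87 + 93 = 180
  … (31 splits in total)
  {A4} + {J9, E5, V9, Z1, J8}: 14 + 103 = 117  ← best
Best: vehicle 1 00 → A4 → 00 = 14; vehicle 2 00 → J9 → J8 → V9 → E5 → Z1 → 00 = 103; combined 117.

117 km — the smallest possible combined total.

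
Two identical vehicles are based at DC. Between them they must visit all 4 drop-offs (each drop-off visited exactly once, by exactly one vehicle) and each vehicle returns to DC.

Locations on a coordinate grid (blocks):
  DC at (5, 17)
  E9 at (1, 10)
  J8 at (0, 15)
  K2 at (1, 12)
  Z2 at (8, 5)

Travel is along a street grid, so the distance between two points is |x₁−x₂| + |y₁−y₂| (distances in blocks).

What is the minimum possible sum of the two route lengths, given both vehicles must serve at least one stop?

There are 2^3 − 1 = 7 ways to divide the 4 stops into two non-empty groups. For each, the best each vehicle can do is its own shortest tour through its group:
  {E9} + {J8, K2, Z2}: 22 + 40 = 62
  {J8} + {E9, K2, Z2}: 14 + 38 = 52
  {E9, J8} + {K2, Z2}: 24 + 38 = 62
  {K2} + {E9, J8, Z2}: 18 + 40 = 58
  {E9, K2} + {J8, Z2}: 22 + 40 = 62
  {J8, K2} + {E9, Z2}: 20 + 38 = 58
  … (7 splits in total)
Best: vehicle 1 DC → J8 → DC = 14; vehicle 2 DC → K2 → E9 → Z2 → DC = 38; combined 52.

52 blocks — the smallest possible combined total.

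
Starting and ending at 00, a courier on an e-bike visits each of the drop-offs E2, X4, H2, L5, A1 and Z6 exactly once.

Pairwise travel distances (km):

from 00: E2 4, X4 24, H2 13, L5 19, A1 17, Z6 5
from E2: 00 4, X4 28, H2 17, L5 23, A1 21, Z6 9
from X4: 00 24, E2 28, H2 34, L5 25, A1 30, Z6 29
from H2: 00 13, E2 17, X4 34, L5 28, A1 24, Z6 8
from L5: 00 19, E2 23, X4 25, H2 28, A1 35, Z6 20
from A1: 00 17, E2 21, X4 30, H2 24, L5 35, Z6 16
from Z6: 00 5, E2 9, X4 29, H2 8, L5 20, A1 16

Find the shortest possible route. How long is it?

There are 360 distinct closed tours to check (reversals are equivalent).
00-E2-X4-H2-L5-A1-Z6-00: 4+28+34+28+35+16+5 = 150
00-E2-X4-H2-L5-Z6-A1-00: 4+28+34+28+20+16+17 = 147
00-E2-X4-H2-A1-L5-Z6-00: 4+28+34+24+35+20+5 = 150
00-E2-X4-H2-A1-Z6-L5-00: 4+28+34+24+16+20+19 = 145
00-E2-X4-H2-Z6-L5-A1-00: 4+28+34+8+20+35+17 = 146
00-E2-X4-H2-Z6-A1-L5-00: 4+28+34+8+16+35+19 = 144
00-E2-X4-L5-H2-A1-Z6-00: 4+28+25+28+24+16+5 = 130
00-E2-X4-L5-H2-Z6-A1-00: 4+28+25+28+8+16+17 = 126
… (352 more)
00-E2-H2-Z6-A1-X4-L5-00: 4+17+8+16+30+25+19 = 119  ← best
The minimum is 119.
One optimal route: 00 → E2 → H2 → Z6 → A1 → X4 → L5 → 00 (or its reverse).

Minimum total distance: 119 km.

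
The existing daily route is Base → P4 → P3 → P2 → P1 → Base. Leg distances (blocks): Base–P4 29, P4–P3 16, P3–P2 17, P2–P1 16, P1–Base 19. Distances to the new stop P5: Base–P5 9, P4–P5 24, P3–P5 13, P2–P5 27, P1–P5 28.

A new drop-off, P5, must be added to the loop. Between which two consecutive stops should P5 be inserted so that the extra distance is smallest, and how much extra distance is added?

Insertion cost between consecutive stops i–j is d(i,P5) + d(P5,j) − d(i,j):
  between Base and P4: 9 + 24 − 29 = 4
  between P4 and P3: 24 + 13 − 16 = 21
  between P3 and P2: 13 + 27 − 17 = 23
  between P2 and P1: 27 + 28 − 16 = 39
  between P1 and Base: 28 + 9 − 19 = 18
Cheapest insertion is between Base and P4, adding 4.
New total = 97 + 4 = 101.

+4 blocks — insert P5 between Base and P4.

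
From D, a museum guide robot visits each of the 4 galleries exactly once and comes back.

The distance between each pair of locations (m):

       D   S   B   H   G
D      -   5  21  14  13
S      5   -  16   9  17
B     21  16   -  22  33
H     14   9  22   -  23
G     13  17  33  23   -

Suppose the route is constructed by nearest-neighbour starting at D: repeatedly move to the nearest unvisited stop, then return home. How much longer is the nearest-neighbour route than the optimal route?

The nearest-neighbour route is 3 m longer than optimal.

D: S=5, G=13, H=14, B=21 ⇒ S
S: H=9, B=16, G=17 ⇒ H
H: B=22, G=23 ⇒ B
B: G=33 ⇒ G
NN route D → S → H → B → G → D costs 82.
Optimal: D → S → B → H → G → D costs 79 (by enumerating all 12 distinct tours).
Excess = 82 − 79 = 3.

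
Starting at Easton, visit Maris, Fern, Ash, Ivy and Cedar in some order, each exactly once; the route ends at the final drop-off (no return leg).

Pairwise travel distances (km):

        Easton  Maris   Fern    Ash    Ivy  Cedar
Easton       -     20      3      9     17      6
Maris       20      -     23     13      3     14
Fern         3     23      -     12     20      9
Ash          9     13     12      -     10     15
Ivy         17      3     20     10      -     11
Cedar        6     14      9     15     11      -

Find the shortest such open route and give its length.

Shortest open route: 39 km.

There are 5! = 120 possible orderings.
Easton → Maris → Fern → Ash → Ivy → Cedar: 20+23+12+10+11 = 76
Easton → Maris → Fern → Ash → Cedar → Ivy: 20+23+12+15+11 = 81
Easton → Maris → Fern → Ivy → Ash → Cedar: 20+23+20+10+15 = 88
Easton → Maris → Fern → Ivy → Cedar → Ash: 20+23+20+11+15 = 89
Easton → Maris → Fern → Cedar → Ash → Ivy: 20+23+9+15+10 = 77
Easton → Maris → Fern → Cedar → Ivy → Ash: 20+23+9+11+10 = 73
Easton → Maris → Ash → Fern → Ivy → Cedar: 20+13+12+20+11 = 76
Easton → Maris → Ash → Fern → Cedar → Ivy: 20+13+12+9+11 = 65
Easton → Maris → Ash → Ivy → Fern → Cedar: 20+13+10+20+9 = 72
Easton → Maris → Ash → Ivy → Cedar → Fern: 20+13+10+11+9 = 63
Easton → Maris → Ash → Cedar → Fern → Ivy: 20+13+15+9+20 = 77
Easton → Maris → Ash → Cedar → Ivy → Fern: 20+13+15+11+20 = 79
Easton → Maris → Ivy → Fern → Ash → Cedar: 20+3+20+12+15 = 70
Easton → Maris → Ivy → Fern → Cedar → Ash: 20+3+20+9+15 = 67
… (106 more)
Easton → Fern → Cedar → Maris → Ivy → Ash: 3+9+14+3+10 = 39  ← best
The minimum is 39.
One shortest path: Easton → Fern → Cedar → Maris → Ivy → Ash.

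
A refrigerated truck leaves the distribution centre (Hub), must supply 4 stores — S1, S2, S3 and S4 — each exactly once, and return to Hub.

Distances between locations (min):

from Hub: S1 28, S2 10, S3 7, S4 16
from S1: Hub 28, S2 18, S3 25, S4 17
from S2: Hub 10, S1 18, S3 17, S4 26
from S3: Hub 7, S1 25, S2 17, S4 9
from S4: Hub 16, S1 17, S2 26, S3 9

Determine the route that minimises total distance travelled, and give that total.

Hub→S1→S2→S3→S4→Hub: 28+18+17+9+16 = 88
Hub→S1→S2→S4→S3→Hub: 28+18+26+9+7 = 88
Hub→S1→S3→S2→S4→Hub: 28+25+17+26+16 = 112
Hub→S1→S3→S4→S2→Hub: 28+25+9+26+10 = 98
Hub→S1→S4→S2→S3→Hub: 28+17+26+17+7 = 95
Hub→S1→S4→S3→S2→Hub: 28+17+9+17+10 = 81
Hub→S2→S1→S3→S4→Hub: 10+18+25+9+16 = 78
Hub→S2→S1→S4→S3→Hub: 10+18+17+9+7 = 61
Hub→S2→S3→S1→S4→Hub: 10+17+25+17+16 = 85
Hub→S2→S4→S1→S3→Hub: 10+26+17+25+7 = 85
Hub→S3→S1→S2→S4→Hub: 7+25+18+26+16 = 92
Hub→S3→S2→S1→S4→Hub: 7+17+18+17+16 = 75
The minimum is 61.
One optimal route: Hub → S2 → S1 → S4 → S3 → Hub (or its reverse).

61 min — the shortest possible round trip.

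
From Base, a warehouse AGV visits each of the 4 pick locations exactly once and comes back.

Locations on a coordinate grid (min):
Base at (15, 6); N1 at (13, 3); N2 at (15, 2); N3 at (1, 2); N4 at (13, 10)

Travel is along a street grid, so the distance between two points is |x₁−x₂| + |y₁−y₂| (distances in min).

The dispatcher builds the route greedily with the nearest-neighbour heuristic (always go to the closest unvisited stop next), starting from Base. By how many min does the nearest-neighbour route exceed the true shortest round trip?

Base: N2=4, N1=5, N4=6, N3=18 ⇒ N2
N2: N1=3, N4=10, N3=14 ⇒ N1
N1: N4=7, N3=13 ⇒ N4
N4: N3=20 ⇒ N3
NN route Base → N2 → N1 → N4 → N3 → Base costs 52.
Optimal: Base → N2 → N3 → N1 → N4 → Base costs 44 (by enumerating all 12 distinct tours).
Excess = 52 − 44 = 8.

The nearest-neighbour route is 8 min longer than optimal.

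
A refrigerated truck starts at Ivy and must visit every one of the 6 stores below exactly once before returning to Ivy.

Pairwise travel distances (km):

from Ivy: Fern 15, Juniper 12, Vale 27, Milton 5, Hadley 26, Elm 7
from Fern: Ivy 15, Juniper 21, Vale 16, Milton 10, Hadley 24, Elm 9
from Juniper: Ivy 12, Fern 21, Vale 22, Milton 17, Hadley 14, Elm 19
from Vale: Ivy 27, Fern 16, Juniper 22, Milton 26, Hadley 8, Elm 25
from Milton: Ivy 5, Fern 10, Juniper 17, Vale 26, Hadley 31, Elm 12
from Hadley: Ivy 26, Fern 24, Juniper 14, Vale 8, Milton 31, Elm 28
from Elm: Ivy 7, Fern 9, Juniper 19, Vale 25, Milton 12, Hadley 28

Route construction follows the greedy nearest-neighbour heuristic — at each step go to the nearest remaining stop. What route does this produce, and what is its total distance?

Nearest-neighbour total = 92 km; route Ivy → Milton → Fern → Elm → Juniper → Hadley → Vale → Ivy.

From Ivy: distances to unvisited — Milton=5, Elm=7, Juniper=12, Fern=15, Hadley=26, Vale=27. Nearest is Milton (5).
From Milton: distances to unvisited — Fern=10, Elm=12, Juniper=17, Vale=26, Hadley=31. Nearest is Fern (10).
From Fern: distances to unvisited — Elm=9, Vale=16, Juniper=21, Hadley=24. Nearest is Elm (9).
From Elm: distances to unvisited — Juniper=19, Vale=25, Hadley=28. Nearest is Juniper (19).
From Juniper: distances to unvisited — Hadley=14, Vale=22. Nearest is Hadley (14).
From Hadley: distances to unvisited — Vale=8. Nearest is Vale (8).
Return Vale→Ivy: 27.
Total = 5 + 10 + 9 + 19 + 14 + 8 + 27 = 92.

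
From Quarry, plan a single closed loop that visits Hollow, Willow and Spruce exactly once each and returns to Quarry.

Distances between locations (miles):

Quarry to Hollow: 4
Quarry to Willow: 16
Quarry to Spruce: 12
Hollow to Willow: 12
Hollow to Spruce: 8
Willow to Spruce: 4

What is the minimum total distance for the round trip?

With 3 stops there are 3!/2 = 3 distinct round trips (a route and its reverse cost the same).
Quarry - Hollow - Willow - Spruce - Quarry: 4+12+4+12 = 32
Quarry - Hollow - Spruce - Willow - Quarry: 4+8+4+16 = 32
Quarry - Willow - Hollow - Spruce - Quarry: 16+12+8+12 = 48
The minimum is 32.
One optimal route: Quarry → Hollow → Willow → Spruce → Quarry (or its reverse).

Minimum total distance: 32 miles.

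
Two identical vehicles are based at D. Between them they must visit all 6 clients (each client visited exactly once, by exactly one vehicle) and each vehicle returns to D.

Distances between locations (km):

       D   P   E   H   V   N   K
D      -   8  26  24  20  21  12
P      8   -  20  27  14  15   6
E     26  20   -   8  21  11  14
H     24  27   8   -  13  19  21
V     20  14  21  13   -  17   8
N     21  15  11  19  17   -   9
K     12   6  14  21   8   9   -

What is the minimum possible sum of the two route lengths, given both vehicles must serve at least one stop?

Try each way of splitting the stops between the two vehicles (each non-empty) and, for each split, find the best tour for each vehicle:
  {P} + {E, H, V, N, K}: 16 + 73 = 89
  {E} + {P, H, V, N, K}: 52 + 75 = 127
  {P, E} + {H, V, N, K}: 54 + 73 = 127
  {H} + {P, E, V, N, K}: 48 + 75 = 123
  {P, H} + {E, V, N, K}: 59 + 73 = 132
  {E, H} + {P, V, N, K}: 58 + 60 = 118
  … (31 splits in total)
Best: vehicle 1 D → P → D = 16; vehicle 2 D → V → H → E → N → K → D = 73; combined 89.

89 km — the smallest possible combined total.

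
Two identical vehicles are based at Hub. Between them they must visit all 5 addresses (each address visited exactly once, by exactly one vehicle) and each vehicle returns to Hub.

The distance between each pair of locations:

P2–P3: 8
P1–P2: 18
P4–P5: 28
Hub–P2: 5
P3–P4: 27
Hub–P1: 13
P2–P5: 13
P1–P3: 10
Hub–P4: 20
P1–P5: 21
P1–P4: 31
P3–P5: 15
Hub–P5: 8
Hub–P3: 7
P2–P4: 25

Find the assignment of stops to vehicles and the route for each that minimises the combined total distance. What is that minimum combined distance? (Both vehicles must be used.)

Minimum combined distance: 90.

Try each way of splitting the stops between the two vehicles (each non-empty) and, for each split, find the best tour for each vehicle:
  {P1} + {P2, P3, P4, P5}: 26 + 76 = 102
  {P2} + {P1, P3, P4, P5}: 10 + 84 = 94
  {P1, P2} + {P3, P4, P5}: 36 + 70 = 106
  {P3} + {P1, P2, P4, P5}: 14 + 90 = 104
  {P1, P3} + {P2, P4, P5}: 30 + 66 = 96
  {P2, P3} + {P1, P4, P5}: 20 + 80 = 100
  … (15 splits in total)
  {P1, P2, P3, P4} + {P5}: 74 + 16 = 90  ← best
Best: vehicle 1 Hub → P2 → P3 → P1 → P4 → Hub = 74; vehicle 2 Hub → P5 → Hub = 16; combined 90.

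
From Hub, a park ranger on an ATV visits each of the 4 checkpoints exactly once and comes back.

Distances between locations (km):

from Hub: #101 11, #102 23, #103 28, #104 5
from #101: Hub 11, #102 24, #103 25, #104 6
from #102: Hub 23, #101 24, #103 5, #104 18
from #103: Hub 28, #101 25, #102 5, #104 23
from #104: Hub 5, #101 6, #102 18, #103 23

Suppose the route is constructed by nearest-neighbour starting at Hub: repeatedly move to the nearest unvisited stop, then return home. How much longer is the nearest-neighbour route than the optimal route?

Excess over optimum: 4 km.

Hub: #104=5, #101=11, #102=23, #103=28 ⇒ #104
#104: #101=6, #102=18, #103=23 ⇒ #101
#101: #102=24, #103=25 ⇒ #102
#102: #103=5 ⇒ #103
NN route Hub → #104 → #101 → #102 → #103 → Hub costs 68.
Optimal: Hub → #101 → #103 → #102 → #104 → Hub costs 64 (by enumerating all 12 distinct tours).
Excess = 68 − 64 = 4.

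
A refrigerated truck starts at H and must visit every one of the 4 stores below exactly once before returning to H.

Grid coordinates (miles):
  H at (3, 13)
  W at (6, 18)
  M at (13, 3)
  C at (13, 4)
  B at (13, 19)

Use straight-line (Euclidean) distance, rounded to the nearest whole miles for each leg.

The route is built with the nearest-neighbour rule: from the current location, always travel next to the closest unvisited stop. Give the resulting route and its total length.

Nearest-neighbour total = 43 miles; route H → W → B → C → M → H.

H → [W:6 / B:12 / C:13 / M:14] → W (6)
W → [B:7 / C:16 / M:17] → B (7)
B → [C:15 / M:16] → C (15)
C → [M:1] → M (1)
Return M→H: 14.
Total = 6 + 7 + 15 + 1 + 14 = 43.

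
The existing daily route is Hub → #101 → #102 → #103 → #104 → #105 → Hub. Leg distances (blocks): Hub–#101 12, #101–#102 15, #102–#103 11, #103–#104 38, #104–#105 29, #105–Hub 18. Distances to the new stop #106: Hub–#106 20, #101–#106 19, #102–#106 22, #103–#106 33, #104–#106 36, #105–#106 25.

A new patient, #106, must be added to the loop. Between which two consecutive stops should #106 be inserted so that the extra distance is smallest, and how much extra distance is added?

Adding 26 blocks by placing #106 on the #101–#102 leg.

Insertion cost between consecutive stops i–j is d(i,#106) + d(#106,j) − d(i,j):
  between Hub and #101: 20 + 19 − 12 = 27
  between #101 and #102: 19 + 22 − 15 = 26
  between #102 and #103: 22 + 33 − 11 = 44
  between #103 and #104: 33 + 36 − 38 = 31
  between #104 and #105: 36 + 25 − 29 = 32
  between #105 and Hub: 25 + 20 − 18 = 27
Cheapest insertion is between #101 and #102, adding 26.
New total = 123 + 26 = 149.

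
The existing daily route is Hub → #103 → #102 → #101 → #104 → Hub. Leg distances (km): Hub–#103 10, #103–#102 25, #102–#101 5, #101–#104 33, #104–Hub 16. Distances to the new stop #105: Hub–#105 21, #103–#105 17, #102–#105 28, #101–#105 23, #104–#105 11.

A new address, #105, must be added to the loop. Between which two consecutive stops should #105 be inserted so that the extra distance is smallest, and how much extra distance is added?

Insertion cost between consecutive stops i–j is d(i,#105) + d(#105,j) − d(i,j):
  between Hub and #103: 21 + 17 − 10 = 28
  between #103 and #102: 17 + 28 − 25 = 20
  between #102 and #101: 28 + 23 − 5 = 46
  between #101 and #104: 23 + 11 − 33 = 1
  between #104 and Hub: 11 + 21 − 16 = 16
Cheapest insertion is between #101 and #104, adding 1.
New total = 89 + 1 = 90.

Minimum extra distance: 1 km, inserting #105 between #101 and #104.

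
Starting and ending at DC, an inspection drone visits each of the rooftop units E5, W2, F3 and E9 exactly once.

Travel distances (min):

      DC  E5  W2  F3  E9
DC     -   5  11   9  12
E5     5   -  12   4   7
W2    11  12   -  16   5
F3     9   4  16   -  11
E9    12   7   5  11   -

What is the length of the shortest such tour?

Shortest round trip = 36 min.

With 4 stops there are 4!/2 = 12 distinct round trips (a route and its reverse cost the same).
DC - E5 - W2 - F3 - E9 - DC: 5+12+16+11+12 = 56
DC - E5 - W2 - E9 - F3 - DC: 5+12+5+11+9 = 42
DC - E5 - F3 - W2 - E9 - DC: 5+4+16+5+12 = 42
DC - E5 - F3 - E9 - W2 - DC: 5+4+11+5+11 = 36
DC - E5 - E9 - W2 - F3 - DC: 5+7+5+16+9 = 42
DC - E5 - E9 - F3 - W2 - DC: 5+7+11+16+11 = 50
DC - W2 - E5 - F3 - E9 - DC: 11+12+4+11+12 = 50
DC - W2 - E5 - E9 - F3 - DC: 11+12+7+11+9 = 50
DC - W2 - F3 - E5 - E9 - DC: 11+16+4+7+12 = 50
DC - W2 - E9 - E5 - F3 - DC: 11+5+7+4+9 = 36
DC - F3 - E5 - W2 - E9 - DC: 9+4+12+5+12 = 42
DC - F3 - W2 - E5 - E9 - DC: 9+16+12+7+12 = 56
The minimum is 36.
One optimal route: DC → E5 → F3 → E9 → W2 → DC (or its reverse).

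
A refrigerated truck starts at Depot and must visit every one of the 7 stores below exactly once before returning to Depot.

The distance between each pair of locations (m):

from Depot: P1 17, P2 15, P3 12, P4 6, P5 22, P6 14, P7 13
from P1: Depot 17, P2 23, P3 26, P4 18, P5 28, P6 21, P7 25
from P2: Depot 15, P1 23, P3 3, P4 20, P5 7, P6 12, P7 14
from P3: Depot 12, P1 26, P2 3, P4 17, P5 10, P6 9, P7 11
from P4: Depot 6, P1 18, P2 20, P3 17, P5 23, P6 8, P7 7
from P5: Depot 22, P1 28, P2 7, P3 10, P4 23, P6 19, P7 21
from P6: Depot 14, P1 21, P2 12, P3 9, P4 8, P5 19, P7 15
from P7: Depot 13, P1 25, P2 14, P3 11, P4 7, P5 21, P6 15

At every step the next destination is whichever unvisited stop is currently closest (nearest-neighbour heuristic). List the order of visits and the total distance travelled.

Depot → [P4:6 / P3:12 / P7:13 / P6:14 / P2:15 / P1:17 / P5:22] → P4 (6)
P4 → [P7:7 / P6:8 / P3:17 / P1:18 / P2:20 / P5:23] → P7 (7)
P7 → [P3:11 / P2:14 / P6:15 / P5:21 / P1:25] → P3 (11)
P3 → [P2:3 / P6:9 / P5:10 / P1:26] → P2 (3)
P2 → [P5:7 / P6:12 / P1:23] → P5 (7)
P5 → [P6:19 / P1:28] → P6 (19)
P6 → [P1:21] → P1 (21)
Return P1→Depot: 17.
Total = 6 + 7 + 11 + 3 + 7 + 19 + 21 + 17 = 91.

91 m along Depot → P4 → P7 → P3 → P2 → P5 → P6 → P1 → Depot.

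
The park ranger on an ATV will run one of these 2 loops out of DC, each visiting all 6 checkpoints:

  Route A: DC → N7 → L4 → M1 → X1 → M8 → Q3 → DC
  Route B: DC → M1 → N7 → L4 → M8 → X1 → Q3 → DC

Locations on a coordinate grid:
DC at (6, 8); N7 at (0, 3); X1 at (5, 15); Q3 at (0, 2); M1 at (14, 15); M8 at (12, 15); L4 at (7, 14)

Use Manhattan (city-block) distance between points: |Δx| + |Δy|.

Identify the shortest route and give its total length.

Route A: 11 + 18 + 8 + 9 + 7 + 25 + 12 = 90
Route B: 15 + 26 + 18 + 6 + 7 + 18 + 12 = 102

90 — Route A is the shortest.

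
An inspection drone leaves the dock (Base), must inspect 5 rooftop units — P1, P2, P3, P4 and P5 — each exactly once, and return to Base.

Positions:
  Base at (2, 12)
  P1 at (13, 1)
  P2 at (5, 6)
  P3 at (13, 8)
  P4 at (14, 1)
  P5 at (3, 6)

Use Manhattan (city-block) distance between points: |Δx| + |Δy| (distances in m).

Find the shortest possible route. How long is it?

With 5 stops there are 5!/2 = 60 distinct round trips (a route and its reverse cost the same).
Base-P1-P2-P3-P4-P5-Base: 22+13+10+8+16+7 = 76
Base-P1-P2-P3-P5-P4-Base: 22+13+10+12+16+23 = 96
Base-P1-P2-P4-P3-P5-Base: 22+13+14+8+12+7 = 76
Base-P1-P2-P4-P5-P3-Base: 22+13+14+16+12+15 = 92
Base-P1-P2-P5-P3-P4-Base: 22+13+2+12+8+23 = 80
Base-P1-P2-P5-P4-P3-Base: 22+13+2+16+8+15 = 76
Base-P1-P3-P2-P4-P5-Base: 22+7+10+14+16+7 = 76
Base-P1-P3-P2-P5-P4-Base: 22+7+10+2+16+23 = 80
Base-P1-P3-P4-P2-P5-Base: 22+7+8+14+2+7 = 60
Base-P1-P3-P4-P5-P2-Base: 22+7+8+16+2+9 = 64
Base-P1-P3-P5-P2-P4-Base: 22+7+12+2+14+23 = 80
Base-P1-P3-P5-P4-P2-Base: 22+7+12+16+14+9 = 80
Base-P1-P4-P2-P3-P5-Base: 22+1+14+10+12+7 = 66
Base-P1-P4-P2-P5-P3-Base: 22+1+14+2+12+15 = 66
… (46 more)
Base-P3-P1-P4-P2-P5-Base: 15+7+1+14+2+7 = 46  ← best
The minimum is 46.
One optimal route: Base → P3 → P1 → P4 → P2 → P5 → Base (or its reverse).

Minimum total distance: 46 m.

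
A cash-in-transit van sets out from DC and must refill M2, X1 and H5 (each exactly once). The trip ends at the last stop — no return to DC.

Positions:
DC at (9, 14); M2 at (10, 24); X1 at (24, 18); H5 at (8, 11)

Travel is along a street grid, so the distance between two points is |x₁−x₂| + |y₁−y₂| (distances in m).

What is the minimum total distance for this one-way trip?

There are 3! = 6 possible orderings.
DC → M2 → X1 → H5: 11+20+23 = 54
DC → M2 → H5 → X1: 11+15+23 = 49
DC → X1 → M2 → H5: 19+20+15 = 54
DC → X1 → H5 → M2: 19+23+15 = 57
DC → H5 → M2 → X1: 4+15+20 = 39
DC → H5 → X1 → M2: 4+23+20 = 47
The minimum is 39.
One shortest path: DC → H5 → M2 → X1.

Shortest open route: 39 m.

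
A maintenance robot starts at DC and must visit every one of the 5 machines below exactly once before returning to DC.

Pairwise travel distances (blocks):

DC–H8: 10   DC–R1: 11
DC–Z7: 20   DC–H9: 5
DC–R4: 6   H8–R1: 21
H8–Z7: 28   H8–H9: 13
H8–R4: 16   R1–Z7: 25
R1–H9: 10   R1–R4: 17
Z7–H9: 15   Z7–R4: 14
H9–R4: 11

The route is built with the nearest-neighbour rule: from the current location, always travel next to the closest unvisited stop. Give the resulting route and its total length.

Total distance 84 blocks via the nearest-neighbour route DC → H9 → R1 → R4 → Z7 → H8 → DC.

From DC: distances to unvisited — H9=5, R4=6, H8=10, R1=11, Z7=20. Nearest is H9 (5).
From H9: distances to unvisited — R1=10, R4=11, H8=13, Z7=15. Nearest is R1 (10).
From R1: distances to unvisited — R4=17, H8=21, Z7=25. Nearest is R4 (17).
From R4: distances to unvisited — Z7=14, H8=16. Nearest is Z7 (14).
From Z7: distances to unvisited — H8=28. Nearest is H8 (28).
Return H8→DC: 10.
Total = 5 + 10 + 17 + 14 + 28 + 10 = 84.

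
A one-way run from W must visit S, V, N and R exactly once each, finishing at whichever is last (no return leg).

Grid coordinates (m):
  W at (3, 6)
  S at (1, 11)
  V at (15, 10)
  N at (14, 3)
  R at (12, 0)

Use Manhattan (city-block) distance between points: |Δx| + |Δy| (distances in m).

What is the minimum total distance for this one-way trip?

35 m — the minimum one-way total.

There are 4! = 24 possible orderings.
W → S → V → N → R: 7+15+8+5 = 35
W → S → V → R → N: 7+15+13+5 = 40
W → S → N → V → R: 7+21+8+13 = 49
W → S → N → R → V: 7+21+5+13 = 46
W → S → R → V → N: 7+22+13+8 = 50
W → S → R → N → V: 7+22+5+8 = 42
W → V → S → N → R: 16+15+21+5 = 57
W → V → S → R → N: 16+15+22+5 = 58
W → V → N → S → R: 16+8+21+22 = 67
W → V → N → R → S: 16+8+5+22 = 51
W → V → R → S → N: 16+13+22+21 = 72
W → V → R → N → S: 16+13+5+21 = 55
W → N → S → V → R: 14+21+15+13 = 63
W → N → S → R → V: 14+21+22+13 = 70
… (10 more)
The minimum is 35.
One shortest path: W → S → V → N → R.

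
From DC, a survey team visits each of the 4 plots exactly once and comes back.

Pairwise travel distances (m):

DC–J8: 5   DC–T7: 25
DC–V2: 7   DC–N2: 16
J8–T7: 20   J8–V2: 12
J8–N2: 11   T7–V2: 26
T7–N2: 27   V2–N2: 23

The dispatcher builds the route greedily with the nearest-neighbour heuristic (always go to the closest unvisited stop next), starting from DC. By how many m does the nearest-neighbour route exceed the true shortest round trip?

14 m longer than the optimal tour.

DC: J8=5, V2=7, N2=16, T7=25 ⇒ J8
J8: N2=11, V2=12, T7=20 ⇒ N2
N2: V2=23, T7=27 ⇒ V2
V2: T7=26 ⇒ T7
NN route DC → J8 → N2 → V2 → T7 → DC costs 90.
Optimal: DC → J8 → N2 → T7 → V2 → DC costs 76 (by enumerating all 12 distinct tours).
Excess = 90 − 76 = 14.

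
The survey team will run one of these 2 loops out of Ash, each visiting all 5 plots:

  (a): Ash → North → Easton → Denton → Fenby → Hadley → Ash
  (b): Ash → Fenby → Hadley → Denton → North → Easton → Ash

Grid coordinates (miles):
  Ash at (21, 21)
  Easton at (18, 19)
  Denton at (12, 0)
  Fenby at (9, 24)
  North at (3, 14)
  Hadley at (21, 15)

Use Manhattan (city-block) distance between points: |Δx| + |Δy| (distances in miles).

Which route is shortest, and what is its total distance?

(a): 25 + 20 + 25 + 27 + 21 + 6 = 124
(b): 15 + 21 + 24 + 23 + 20 + 5 = 108

108 miles — (b) is the shortest.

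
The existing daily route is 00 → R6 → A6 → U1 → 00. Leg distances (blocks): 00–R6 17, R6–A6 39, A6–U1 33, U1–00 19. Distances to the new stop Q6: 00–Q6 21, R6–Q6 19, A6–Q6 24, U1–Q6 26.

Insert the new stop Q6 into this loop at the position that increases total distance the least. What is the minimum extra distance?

Adding 4 blocks by placing Q6 on the R6–A6 leg.

Insertion cost between consecutive stops i–j is d(i,Q6) + d(Q6,j) − d(i,j):
  between 00 and R6: 21 + 19 − 17 = 23
  between R6 and A6: 19 + 24 − 39 = 4
  between A6 and U1: 24 + 26 − 33 = 17
  between U1 and 00: 26 + 21 − 19 = 28
Cheapest insertion is between R6 and A6, adding 4.
New total = 108 + 4 = 112.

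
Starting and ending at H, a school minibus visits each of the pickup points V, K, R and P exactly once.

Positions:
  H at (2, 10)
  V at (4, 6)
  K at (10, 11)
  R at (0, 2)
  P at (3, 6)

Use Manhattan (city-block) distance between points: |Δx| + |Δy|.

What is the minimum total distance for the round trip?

Minimum total distance: 38.

There are 12 distinct closed tours to check (reversals are equivalent).
H-V-K-R-P-H: 6+11+19+7+5 = 48
H-V-K-P-R-H: 6+11+12+7+10 = 46
H-V-R-K-P-H: 6+8+19+12+5 = 50
H-V-R-P-K-H: 6+8+7+12+9 = 42
H-V-P-K-R-H: 6+1+12+19+10 = 48
H-V-P-R-K-H: 6+1+7+19+9 = 42
H-K-V-R-P-H: 9+11+8+7+5 = 40
H-K-V-P-R-H: 9+11+1+7+10 = 38
H-K-R-V-P-H: 9+19+8+1+5 = 42
H-K-P-V-R-H: 9+12+1+8+10 = 40
H-R-V-K-P-H: 10+8+11+12+5 = 46
H-R-K-V-P-H: 10+19+11+1+5 = 46
The minimum is 38.
One optimal route: H → K → V → P → R → H (or its reverse).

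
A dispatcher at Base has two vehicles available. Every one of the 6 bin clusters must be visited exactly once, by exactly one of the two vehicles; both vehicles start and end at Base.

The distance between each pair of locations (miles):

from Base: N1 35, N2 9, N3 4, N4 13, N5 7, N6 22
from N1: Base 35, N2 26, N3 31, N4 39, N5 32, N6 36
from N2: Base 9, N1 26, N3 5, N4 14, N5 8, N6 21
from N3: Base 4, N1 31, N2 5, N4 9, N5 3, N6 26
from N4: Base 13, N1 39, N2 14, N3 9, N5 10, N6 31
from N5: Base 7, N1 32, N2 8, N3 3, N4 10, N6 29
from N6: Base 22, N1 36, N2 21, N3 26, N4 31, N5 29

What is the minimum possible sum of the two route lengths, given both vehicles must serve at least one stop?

Try each way of splitting the stops between the two vehicles (each non-empty) and, for each split, find the best tour for each vehicle:
  {N1} + {N2, N3, N4, N5, N6}: 70 + 74 = 144
  {N2} + {N1, N3, N4, N5, N6}: 18 + 113 = 131
  {N1, N2} + {N3, N4, N5, N6}: 70 + 70 = 140
  {N3} + {N1, N2, N4, N5, N6}: 8 + 115 = 123
  {N1, N3} + {N2, N4, N5, N6}: 70 + 74 = 144
  {N2, N3} + {N1, N4, N5, N6}: 18 + 113 = 131
  … (31 splits in total)
Best: vehicle 1 Base → N3 → Base = 8; vehicle 2 Base → N4 → N5 → N2 → N1 → N6 → Base = 115; combined 123.

123 miles — the smallest possible combined total.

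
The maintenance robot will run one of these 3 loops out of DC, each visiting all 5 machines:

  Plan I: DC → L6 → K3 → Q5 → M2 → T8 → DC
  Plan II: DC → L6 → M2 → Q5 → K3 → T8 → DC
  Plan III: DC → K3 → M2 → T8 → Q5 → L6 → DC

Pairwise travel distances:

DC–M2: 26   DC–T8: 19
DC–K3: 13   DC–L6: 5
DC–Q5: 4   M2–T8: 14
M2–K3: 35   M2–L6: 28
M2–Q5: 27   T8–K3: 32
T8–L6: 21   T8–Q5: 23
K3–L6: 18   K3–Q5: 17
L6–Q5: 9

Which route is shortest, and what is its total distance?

99 — Plan III is the shortest.

Plan I: 5 + 18 + 17 + 27 + 14 + 19 = 100
Plan II: 5 + 28 + 27 + 17 + 32 + 19 = 128
Plan III: 13 + 35 + 14 + 23 + 9 + 5 = 99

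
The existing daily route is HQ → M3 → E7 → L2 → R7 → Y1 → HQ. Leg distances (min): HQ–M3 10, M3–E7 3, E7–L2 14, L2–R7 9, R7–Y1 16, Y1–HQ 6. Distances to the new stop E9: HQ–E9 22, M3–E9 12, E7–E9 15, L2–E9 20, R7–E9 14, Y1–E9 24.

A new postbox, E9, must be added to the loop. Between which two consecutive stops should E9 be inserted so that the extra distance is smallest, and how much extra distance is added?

Adding 21 min by placing E9 on the E7–L2 leg.

Insertion cost between consecutive stops i–j is d(i,E9) + d(E9,j) − d(i,j):
  between HQ and M3: 22 + 12 − 10 = 24
  between M3 and E7: 12 + 15 − 3 = 24
  between E7 and L2: 15 + 20 − 14 = 21
  between L2 and R7: 20 + 14 − 9 = 25
  between R7 and Y1: 14 + 24 − 16 = 22
  between Y1 and HQ: 24 + 22 − 6 = 40
Cheapest insertion is between E7 and L2, adding 21.
New total = 58 + 21 = 79.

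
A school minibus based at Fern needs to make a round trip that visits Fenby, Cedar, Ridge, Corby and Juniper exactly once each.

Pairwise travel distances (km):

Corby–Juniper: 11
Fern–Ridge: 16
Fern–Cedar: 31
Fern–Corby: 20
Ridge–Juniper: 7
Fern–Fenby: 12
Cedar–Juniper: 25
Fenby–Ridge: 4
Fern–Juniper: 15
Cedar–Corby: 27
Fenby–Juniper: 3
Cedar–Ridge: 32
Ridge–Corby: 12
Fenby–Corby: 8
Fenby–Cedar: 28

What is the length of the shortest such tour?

Minimum total distance: 92 km.

There are 60 distinct closed tours to check (reversals are equivalent).
Fern-Fenby-Cedar-Ridge-Corby-Juniper-Fern: 12+28+32+12+11+15 = 110
Fern-Fenby-Cedar-Ridge-Juniper-Corby-Fern: 12+28+32+7+11+20 = 110
Fern-Fenby-Cedar-Corby-Ridge-Juniper-Fern: 12+28+27+12+7+15 = 101
Fern-Fenby-Cedar-Corby-Juniper-Ridge-Fern: 12+28+27+11+7+16 = 101
Fern-Fenby-Cedar-Juniper-Ridge-Corby-Fern: 12+28+25+7+12+20 = 104
Fern-Fenby-Cedar-Juniper-Corby-Ridge-Fern: 12+28+25+11+12+16 = 104
Fern-Fenby-Ridge-Cedar-Corby-Juniper-Fern: 12+4+32+27+11+15 = 101
Fern-Fenby-Ridge-Cedar-Juniper-Corby-Fern: 12+4+32+25+11+20 = 104
Fern-Fenby-Ridge-Corby-Cedar-Juniper-Fern: 12+4+12+27+25+15 = 95
Fern-Fenby-Ridge-Corby-Juniper-Cedar-Fern: 12+4+12+11+25+31 = 95
Fern-Fenby-Ridge-Juniper-Cedar-Corby-Fern: 12+4+7+25+27+20 = 95
Fern-Fenby-Ridge-Juniper-Corby-Cedar-Fern: 12+4+7+11+27+31 = 92
Fern-Fenby-Corby-Cedar-Ridge-Juniper-Fern: 12+8+27+32+7+15 = 101
Fern-Fenby-Corby-Cedar-Juniper-Ridge-Fern: 12+8+27+25+7+16 = 95
… (46 more)
The minimum is 92.
One optimal route: Fern → Fenby → Ridge → Juniper → Corby → Cedar → Fern (or its reverse).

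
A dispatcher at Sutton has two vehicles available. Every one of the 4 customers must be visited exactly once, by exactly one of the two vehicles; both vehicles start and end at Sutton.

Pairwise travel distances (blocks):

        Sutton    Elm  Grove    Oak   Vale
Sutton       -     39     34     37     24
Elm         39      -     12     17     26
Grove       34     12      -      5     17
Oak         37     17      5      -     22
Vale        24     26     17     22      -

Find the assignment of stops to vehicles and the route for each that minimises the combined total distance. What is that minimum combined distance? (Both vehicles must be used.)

Minimum combined distance: 141 blocks.

Check every non-empty split of the stops between the two vehicles; for each half take its own optimal tour:
  {Elm} + {Grove, Oak, Vale}: 78 + 83 = 161
  {Grove} + {Elm, Oak, Vale}: 68 + 102 = 170
  {Elm, Grove} + {Oak, Vale}: 85 + 83 = 168
  {Oak} + {Elm, Grove, Vale}: 74 + 92 = 166
  {Elm, Oak} + {Grove, Vale}: 93 + 75 = 168
  {Grove, Oak} + {Elm, Vale}: 76 + 89 = 165
  … (7 splits in total)
  {Elm, Grove, Oak} + {Vale}: 93 + 48 = 141  ← best
Best: vehicle 1 Sutton → Elm → Grove → Oak → Sutton = 93; vehicle 2 Sutton → Vale → Sutton = 48; combined 141.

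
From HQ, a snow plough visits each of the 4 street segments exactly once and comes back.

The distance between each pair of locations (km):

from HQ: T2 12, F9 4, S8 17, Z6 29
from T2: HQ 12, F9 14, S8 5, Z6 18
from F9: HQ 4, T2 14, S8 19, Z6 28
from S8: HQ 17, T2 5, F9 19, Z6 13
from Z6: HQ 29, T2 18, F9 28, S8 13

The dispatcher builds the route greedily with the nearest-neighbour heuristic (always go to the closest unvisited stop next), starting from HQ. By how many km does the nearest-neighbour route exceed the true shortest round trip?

From HQ: F9=4, T2=12, S8=17, Z6=29 → choose F9 (4).
From F9: T2=14, S8=19, Z6=28 → choose T2 (14).
From T2: S8=5, Z6=18 → choose S8 (5).
From S8: Z6=13 → choose Z6 (13).
NN route HQ → F9 → T2 → S8 → Z6 → HQ costs 65.
Optimal: HQ → T2 → S8 → Z6 → F9 → HQ costs 62 (by enumerating all 12 distinct tours).
Excess = 65 − 62 = 3.

3 km longer than the optimal tour.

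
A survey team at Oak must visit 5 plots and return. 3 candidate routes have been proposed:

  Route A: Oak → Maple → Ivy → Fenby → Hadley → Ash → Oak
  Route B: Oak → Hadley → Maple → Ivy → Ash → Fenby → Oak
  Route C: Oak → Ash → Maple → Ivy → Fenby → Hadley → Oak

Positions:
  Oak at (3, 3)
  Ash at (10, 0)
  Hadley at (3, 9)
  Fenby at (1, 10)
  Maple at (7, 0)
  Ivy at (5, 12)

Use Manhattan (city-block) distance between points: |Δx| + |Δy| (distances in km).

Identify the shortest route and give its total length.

42 km — Route C is the shortest.

Route A: 7 + 14 + 6 + 3 + 16 + 10 = 56
Route B: 6 + 13 + 14 + 17 + 19 + 9 = 78
Route C: 10 + 3 + 14 + 6 + 3 + 6 = 42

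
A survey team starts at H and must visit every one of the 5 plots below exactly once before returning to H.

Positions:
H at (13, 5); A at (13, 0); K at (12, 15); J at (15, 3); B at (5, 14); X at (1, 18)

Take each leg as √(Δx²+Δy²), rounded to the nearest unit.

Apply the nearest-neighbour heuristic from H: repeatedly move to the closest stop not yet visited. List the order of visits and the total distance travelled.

H → [J:3 / A:5 / K:10 / B:12 / X:18] → J (3)
J → [A:4 / K:12 / B:15 / X:21] → A (4)
A → [K:15 / B:16 / X:22] → K (15)
K → [B:7 / X:11] → B (7)
B → [X:6] → X (6)
Return X→H: 18.
Total = 3 + 4 + 15 + 7 + 6 + 18 = 53.

Total distance 53 via the nearest-neighbour route H → J → A → K → B → X → H.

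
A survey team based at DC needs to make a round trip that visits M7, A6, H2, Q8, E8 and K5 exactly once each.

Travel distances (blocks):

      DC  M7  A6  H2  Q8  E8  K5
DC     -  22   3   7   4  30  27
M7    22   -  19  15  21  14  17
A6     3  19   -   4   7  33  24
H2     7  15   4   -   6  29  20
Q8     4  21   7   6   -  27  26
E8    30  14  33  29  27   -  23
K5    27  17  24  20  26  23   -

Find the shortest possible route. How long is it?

Shortest round trip = 89 blocks.

With 6 stops there are 6!/2 = 360 distinct round trips (a route and its reverse cost the same).
DC→M7→A6→H2→Q8→E8→K5→DC: 22+19+4+6+27+23+27 = 128
DC→M7→A6→H2→Q8→K5→E8→DC: 22+19+4+6+26+23+30 = 130
DC→M7→A6→H2→E8→Q8→K5→DC: 22+19+4+29+27+26+27 = 154
DC→M7→A6→H2→E8→K5→Q8→DC: 22+19+4+29+23+26+4 = 127
DC→M7→A6→H2→K5→Q8→E8→DC: 22+19+4+20+26+27+30 = 148
DC→M7→A6→H2→K5→E8→Q8→DC: 22+19+4+20+23+27+4 = 119
DC→M7→A6→Q8→H2→E8→K5→DC: 22+19+7+6+29+23+27 = 133
DC→M7→A6→Q8→H2→K5→E8→DC: 22+19+7+6+20+23+30 = 127
… (352 more)
DC→A6→M7→E8→K5→H2→Q8→DC: 3+19+14+23+20+6+4 = 89  ← best
The minimum is 89.
One optimal route: DC → A6 → M7 → E8 → K5 → H2 → Q8 → DC (or its reverse).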